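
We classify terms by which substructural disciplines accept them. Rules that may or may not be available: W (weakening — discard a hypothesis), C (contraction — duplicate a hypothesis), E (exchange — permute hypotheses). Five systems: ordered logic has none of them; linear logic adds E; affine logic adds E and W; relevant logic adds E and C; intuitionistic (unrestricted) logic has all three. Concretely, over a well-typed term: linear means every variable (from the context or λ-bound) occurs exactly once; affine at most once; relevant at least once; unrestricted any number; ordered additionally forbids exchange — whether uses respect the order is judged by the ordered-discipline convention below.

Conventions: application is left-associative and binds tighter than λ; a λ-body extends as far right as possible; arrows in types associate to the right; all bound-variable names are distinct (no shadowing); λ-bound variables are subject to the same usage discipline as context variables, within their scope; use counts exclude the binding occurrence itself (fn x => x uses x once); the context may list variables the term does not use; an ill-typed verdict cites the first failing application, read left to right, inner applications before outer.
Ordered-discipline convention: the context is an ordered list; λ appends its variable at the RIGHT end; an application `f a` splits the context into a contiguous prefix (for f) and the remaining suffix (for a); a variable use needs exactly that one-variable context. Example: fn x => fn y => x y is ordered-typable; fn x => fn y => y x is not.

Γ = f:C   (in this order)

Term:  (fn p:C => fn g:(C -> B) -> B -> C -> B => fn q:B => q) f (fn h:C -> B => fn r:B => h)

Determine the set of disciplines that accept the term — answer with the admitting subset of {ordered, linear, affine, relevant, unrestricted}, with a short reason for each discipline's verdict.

admitting disciplines: affine, unrestricted
usage: f: 1×; p (bound): 0×; g (bound): 0×; q (bound): 1×; h (bound): 1×; r (bound): 0×
order of uses: q, f, h
typing: well-typed at B -> B
ordered: ✗ — needs weakening: p, g, r unused
linear: ✗ — needs weakening: p, g, r unused
affine: ✓ — at most one use each (f, p, g, q, h, r)
relevant: ✗ — needs weakening: p, g, r unused
unrestricted: ✓ — simply typable at B -> B; W, C, E all held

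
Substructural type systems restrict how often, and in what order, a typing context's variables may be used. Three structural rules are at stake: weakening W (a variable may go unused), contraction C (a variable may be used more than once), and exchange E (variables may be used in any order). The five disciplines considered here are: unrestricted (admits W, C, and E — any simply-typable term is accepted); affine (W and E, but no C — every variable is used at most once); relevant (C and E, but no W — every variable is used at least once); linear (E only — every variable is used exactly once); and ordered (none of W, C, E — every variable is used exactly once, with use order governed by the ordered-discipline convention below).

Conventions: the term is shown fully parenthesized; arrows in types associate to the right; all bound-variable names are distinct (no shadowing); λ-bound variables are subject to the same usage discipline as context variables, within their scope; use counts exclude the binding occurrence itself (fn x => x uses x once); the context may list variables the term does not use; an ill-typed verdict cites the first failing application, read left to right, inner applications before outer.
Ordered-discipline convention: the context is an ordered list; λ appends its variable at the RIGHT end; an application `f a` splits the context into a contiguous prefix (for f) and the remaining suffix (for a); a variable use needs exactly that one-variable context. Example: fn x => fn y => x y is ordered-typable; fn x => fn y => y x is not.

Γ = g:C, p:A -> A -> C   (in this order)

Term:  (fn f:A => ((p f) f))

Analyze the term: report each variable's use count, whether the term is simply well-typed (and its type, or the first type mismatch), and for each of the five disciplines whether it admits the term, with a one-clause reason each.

variable uses: g ×0; p ×1; f [bound] ×2
order of uses: p, f, f
typing: the term checks, with type A -> C
ordered: ✗ — f ×2 used more than once (contraction); g left unused
linear: ✗ — f ×2 used more than once (contraction); g left unused
affine: ✗ — f ×2 used more than once (contraction)
relevant: ✗ — g left unused
unrestricted: ✓ — well-typed at A -> C; no restrictions here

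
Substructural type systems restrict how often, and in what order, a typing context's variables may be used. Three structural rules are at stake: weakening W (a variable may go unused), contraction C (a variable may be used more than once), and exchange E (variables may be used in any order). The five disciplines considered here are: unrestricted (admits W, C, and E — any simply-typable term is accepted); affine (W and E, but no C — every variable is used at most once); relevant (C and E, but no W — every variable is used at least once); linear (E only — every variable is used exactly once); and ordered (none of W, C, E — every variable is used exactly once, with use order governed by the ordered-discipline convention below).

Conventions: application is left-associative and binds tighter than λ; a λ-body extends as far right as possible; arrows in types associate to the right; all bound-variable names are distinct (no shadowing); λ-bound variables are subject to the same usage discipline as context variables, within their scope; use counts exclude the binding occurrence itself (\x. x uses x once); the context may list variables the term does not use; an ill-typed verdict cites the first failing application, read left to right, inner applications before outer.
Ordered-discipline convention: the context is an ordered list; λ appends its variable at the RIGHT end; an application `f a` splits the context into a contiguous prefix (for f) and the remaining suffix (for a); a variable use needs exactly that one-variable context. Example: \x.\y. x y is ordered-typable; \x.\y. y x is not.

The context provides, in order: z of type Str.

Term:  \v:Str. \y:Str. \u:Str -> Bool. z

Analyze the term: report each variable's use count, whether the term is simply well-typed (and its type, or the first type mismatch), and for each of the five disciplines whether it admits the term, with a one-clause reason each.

counts: z: 1; v [bound]: 0; y [bound]: 0; u [bound]: 0
order of uses: z
typing: the term checks, with type Str -> Str -> (Str -> Bool) -> Str
ordered ✗ (unused: v, y, u — weakening required)
linear ✗ (unused: v, y, u — weakening required)
affine ✓ (z, v, y, u: no repeats, contraction unneeded)
relevant ✗ (unused: v, y, u — weakening required)
unrestricted ✓ (simply typable at Str -> Str -> (Str -> Bool) -> Str; W, C, E all held)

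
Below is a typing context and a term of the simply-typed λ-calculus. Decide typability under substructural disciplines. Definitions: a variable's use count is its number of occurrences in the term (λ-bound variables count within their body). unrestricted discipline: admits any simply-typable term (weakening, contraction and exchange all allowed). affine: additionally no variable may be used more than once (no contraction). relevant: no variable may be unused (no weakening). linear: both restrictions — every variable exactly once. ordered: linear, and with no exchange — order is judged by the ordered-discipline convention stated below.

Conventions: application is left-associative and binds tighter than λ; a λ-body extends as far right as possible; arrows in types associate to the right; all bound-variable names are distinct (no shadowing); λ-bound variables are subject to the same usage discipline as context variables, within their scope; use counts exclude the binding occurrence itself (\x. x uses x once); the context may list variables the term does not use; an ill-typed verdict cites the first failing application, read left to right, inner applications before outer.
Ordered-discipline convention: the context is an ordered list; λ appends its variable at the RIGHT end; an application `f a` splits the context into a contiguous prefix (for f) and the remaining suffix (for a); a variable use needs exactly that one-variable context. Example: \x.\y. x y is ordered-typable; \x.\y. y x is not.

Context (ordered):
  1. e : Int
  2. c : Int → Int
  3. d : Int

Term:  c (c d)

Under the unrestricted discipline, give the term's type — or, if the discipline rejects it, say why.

term : Int
variable uses: e ×0; c ×2; d ×1
uses in reading order: c, c, d
typing: well-typed at Int
per-discipline verdicts: ordered ✗ | linear ✗ | affine ✗ | relevant ✗ | unrestricted ✓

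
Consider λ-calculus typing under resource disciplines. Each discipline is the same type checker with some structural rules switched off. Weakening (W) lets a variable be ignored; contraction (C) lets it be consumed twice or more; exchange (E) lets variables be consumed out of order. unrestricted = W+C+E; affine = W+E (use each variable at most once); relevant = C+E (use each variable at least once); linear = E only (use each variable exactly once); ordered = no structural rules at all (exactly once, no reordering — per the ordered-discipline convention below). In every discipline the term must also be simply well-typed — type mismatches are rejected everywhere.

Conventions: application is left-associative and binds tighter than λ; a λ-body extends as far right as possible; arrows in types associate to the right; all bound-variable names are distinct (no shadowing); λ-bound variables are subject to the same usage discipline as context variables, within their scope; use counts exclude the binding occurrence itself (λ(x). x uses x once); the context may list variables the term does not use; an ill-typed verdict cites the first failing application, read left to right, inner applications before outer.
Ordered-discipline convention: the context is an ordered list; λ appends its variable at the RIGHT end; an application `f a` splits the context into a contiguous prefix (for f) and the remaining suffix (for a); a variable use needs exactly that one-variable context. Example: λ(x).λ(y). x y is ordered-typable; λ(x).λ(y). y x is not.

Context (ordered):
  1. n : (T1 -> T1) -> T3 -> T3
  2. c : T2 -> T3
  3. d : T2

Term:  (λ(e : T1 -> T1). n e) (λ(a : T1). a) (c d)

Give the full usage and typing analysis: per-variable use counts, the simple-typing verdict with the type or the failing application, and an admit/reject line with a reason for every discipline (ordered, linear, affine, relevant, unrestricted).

variable uses: n: 1×; c: 1×; d: 1×; e [bound]: 1×; a [bound]: 1×
left-to-right use order: n, e, a, c, d
typing: the term checks, with type T3
ordered: ✓ — single-use (n, c, d, e, a), ordered derivation ok
linear: ✓ — single use per variable (n, c, d, e, a)
affine: ✓ — at most one use each (n, c, d, e, a)
relevant: ✓ — every one of n, c, d, e, a appears
unrestricted: ✓ — typability at T3 is all that's needed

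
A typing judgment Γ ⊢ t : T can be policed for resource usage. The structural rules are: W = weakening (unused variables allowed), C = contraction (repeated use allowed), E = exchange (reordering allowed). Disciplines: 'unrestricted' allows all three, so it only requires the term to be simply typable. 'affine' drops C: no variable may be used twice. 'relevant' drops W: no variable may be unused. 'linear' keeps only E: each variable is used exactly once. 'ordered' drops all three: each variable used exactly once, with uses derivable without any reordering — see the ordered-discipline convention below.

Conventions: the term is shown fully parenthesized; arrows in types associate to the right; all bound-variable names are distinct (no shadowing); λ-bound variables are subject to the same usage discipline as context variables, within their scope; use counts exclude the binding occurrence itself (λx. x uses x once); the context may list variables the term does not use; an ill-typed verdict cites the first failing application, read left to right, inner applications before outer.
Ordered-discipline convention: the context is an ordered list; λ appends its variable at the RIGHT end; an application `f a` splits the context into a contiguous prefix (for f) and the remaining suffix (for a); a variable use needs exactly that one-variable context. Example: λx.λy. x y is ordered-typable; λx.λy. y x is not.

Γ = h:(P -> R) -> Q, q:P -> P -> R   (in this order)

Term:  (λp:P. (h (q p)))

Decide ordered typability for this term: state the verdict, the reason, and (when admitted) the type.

yes — one use each (h, q, p); ordered split holds; term : P -> Q
counts: h ×1, q ×1, p [bound] ×1
uses in reading order: h, q, p
typing: the term checks, with type P -> Q
summary: ordered ✓ · linear ✓ · affine ✓ · relevant ✓ · unrestricted ✓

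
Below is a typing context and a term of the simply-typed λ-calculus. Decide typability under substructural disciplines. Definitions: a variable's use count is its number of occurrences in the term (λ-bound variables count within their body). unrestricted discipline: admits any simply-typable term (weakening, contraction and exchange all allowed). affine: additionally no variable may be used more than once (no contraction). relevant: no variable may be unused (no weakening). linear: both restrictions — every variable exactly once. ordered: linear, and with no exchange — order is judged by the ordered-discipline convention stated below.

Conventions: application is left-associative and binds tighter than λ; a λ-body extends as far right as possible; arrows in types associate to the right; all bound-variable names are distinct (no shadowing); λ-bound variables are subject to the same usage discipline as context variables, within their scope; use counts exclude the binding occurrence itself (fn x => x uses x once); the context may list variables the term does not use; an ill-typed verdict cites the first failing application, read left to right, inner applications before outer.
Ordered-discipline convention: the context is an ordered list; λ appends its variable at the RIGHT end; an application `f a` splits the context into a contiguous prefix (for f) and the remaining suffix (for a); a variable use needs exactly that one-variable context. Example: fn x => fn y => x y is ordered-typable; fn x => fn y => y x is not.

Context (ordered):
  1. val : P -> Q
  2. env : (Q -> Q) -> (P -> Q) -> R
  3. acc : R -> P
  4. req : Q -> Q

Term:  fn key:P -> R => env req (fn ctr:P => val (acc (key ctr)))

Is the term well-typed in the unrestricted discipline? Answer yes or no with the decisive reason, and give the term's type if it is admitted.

yes — well-typed at (P -> R) -> R; no restrictions here; term : (P -> R) -> R
variable uses: val: 1; env: 1; acc: 1; req: 1; key [bound]: 1; ctr [bound]: 1
uses in reading order: env, req, val, acc, key, ctr
typing: well-typed — term : (P -> R) -> R
all disciplines: ordered ✗ | linear ✓ | affine ✓ | relevant ✓ | unrestricted ✓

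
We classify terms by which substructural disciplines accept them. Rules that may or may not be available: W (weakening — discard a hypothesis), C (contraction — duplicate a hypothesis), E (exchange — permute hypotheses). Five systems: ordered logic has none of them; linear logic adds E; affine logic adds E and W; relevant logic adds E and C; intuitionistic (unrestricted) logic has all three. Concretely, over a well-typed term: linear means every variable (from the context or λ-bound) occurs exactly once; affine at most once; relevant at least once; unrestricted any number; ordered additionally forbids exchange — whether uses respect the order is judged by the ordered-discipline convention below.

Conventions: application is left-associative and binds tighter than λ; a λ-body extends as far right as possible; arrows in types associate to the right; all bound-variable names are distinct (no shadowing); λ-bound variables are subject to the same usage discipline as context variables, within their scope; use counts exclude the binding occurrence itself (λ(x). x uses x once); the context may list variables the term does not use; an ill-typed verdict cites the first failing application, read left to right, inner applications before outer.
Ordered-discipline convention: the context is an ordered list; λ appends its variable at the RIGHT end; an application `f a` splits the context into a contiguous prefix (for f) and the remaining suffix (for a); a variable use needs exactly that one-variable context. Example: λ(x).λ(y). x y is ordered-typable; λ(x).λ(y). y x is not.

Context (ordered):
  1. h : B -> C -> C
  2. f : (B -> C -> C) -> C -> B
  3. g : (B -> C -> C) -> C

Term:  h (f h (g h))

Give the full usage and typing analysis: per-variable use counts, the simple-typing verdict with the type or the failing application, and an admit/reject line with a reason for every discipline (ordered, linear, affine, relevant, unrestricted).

use counts: h=3, f=1, g=1
use order (left to right): h, f, h, g, h
typing: ✓ — C -> C
ordered: ✗, repeated use of h ×3
linear: ✗, repeated use of h ×3
affine: ✗, repeated use of h ×3
relevant: ✓, at least one use each (h, f, g)
unrestricted: ✓, simply typable at C -> C; W, C, E all held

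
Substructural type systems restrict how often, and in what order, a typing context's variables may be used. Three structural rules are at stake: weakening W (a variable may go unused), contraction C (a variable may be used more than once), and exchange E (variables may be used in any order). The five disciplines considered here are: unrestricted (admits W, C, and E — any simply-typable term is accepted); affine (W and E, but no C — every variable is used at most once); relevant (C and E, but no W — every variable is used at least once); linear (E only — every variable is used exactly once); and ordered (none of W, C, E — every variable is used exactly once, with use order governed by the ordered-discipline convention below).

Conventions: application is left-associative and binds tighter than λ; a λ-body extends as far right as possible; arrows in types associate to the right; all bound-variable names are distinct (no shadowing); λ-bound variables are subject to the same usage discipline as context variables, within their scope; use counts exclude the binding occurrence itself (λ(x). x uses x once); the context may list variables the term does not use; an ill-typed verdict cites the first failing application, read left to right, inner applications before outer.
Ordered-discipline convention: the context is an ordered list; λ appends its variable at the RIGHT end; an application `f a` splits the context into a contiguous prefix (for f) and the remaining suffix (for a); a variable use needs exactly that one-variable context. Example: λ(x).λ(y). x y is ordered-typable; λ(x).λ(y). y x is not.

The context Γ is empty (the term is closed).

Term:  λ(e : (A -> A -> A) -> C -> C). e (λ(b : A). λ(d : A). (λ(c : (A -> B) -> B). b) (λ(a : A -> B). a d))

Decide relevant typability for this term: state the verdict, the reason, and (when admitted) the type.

no — c never used (weakening)
variable uses: e (λ-bound) ×1; b (λ-bound) ×1; d (λ-bound) ×1; c (λ-bound) ×0; a (λ-bound) ×1
uses in reading order: e, b, a, d
typing: ✓ — ((A -> A -> A) -> C -> C) -> C -> C
per-discipline verdicts: ordered ✗; linear ✗; affine ✓; relevant ✗; unrestricted ✓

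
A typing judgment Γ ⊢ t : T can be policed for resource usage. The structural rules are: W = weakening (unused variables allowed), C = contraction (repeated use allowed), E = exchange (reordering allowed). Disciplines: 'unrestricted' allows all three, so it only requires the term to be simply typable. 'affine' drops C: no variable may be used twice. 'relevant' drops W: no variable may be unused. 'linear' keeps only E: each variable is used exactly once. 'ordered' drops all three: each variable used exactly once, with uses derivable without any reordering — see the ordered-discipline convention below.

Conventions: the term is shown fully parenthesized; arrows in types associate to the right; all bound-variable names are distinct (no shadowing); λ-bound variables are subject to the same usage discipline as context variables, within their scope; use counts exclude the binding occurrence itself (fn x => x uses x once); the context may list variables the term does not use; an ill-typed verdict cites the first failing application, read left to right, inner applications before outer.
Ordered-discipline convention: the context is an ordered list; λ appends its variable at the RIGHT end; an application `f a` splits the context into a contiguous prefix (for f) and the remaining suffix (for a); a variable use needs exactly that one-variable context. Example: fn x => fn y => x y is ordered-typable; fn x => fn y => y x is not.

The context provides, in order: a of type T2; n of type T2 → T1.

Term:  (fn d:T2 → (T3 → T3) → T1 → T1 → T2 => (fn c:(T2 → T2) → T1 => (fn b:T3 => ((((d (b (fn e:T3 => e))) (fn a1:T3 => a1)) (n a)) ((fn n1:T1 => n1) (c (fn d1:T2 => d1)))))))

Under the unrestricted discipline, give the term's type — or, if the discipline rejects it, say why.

not well-typed under unrestricted — the type mismatch rejects it
variable uses: a=1; n=1; d (bound)=1; c (bound)=1; b (bound)=1; e (bound)=1; a1 (bound)=1; n1 (bound)=1; d1 (bound)=1
left-to-right use order: d, b, e, a1, n, a, n1, c, d1
typing: ill-typed: non-function type T3 applied to an argument
summary: ordered ✗ | linear ✗ | affine ✗ | relevant ✗ | unrestricted ✗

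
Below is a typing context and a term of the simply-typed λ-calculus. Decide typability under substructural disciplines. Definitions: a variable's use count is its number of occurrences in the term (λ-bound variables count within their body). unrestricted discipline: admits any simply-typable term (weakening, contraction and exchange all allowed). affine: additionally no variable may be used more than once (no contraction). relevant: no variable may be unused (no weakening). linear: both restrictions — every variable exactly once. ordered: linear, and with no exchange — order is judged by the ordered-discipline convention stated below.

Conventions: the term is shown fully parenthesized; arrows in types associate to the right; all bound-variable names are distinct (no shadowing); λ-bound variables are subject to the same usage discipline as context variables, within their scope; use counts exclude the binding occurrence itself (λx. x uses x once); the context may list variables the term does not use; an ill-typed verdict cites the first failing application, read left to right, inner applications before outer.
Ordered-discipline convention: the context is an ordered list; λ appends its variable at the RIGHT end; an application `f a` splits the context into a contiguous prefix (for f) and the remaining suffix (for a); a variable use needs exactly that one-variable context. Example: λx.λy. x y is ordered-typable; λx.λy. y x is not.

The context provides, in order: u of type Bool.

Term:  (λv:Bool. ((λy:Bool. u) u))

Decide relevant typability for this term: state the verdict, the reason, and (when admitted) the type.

no — v, y never used (weakening)
variable uses: u: 2×; v (λ-bound): 0×; y (λ-bound): 0×
uses in reading order: u, u
typing: well-typed at Bool → Bool
per-discipline verdicts: ordered ✗, linear ✗, affine ✗, relevant ✗, unrestricted ✓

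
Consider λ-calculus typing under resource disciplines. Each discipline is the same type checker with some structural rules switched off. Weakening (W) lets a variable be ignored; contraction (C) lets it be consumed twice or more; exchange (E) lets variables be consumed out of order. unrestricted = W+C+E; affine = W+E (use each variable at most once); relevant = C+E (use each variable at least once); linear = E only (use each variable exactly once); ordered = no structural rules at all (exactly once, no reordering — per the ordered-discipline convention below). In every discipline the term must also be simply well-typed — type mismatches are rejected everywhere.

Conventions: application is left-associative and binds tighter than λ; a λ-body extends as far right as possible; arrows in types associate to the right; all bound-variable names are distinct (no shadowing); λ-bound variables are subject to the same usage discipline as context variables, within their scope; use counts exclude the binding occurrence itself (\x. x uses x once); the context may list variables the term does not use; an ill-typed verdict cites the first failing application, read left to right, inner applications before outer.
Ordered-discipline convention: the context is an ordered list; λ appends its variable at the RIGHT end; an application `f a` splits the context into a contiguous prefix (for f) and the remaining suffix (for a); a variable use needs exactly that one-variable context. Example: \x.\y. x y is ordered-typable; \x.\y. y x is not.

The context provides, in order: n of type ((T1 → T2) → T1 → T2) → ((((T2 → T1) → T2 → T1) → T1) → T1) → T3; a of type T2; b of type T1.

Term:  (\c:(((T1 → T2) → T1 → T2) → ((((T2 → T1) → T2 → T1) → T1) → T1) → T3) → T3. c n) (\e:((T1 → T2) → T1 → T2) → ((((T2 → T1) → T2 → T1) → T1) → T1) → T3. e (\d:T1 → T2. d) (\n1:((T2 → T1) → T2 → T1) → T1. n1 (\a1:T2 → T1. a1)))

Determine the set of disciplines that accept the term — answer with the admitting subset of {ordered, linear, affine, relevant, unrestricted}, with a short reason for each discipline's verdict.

accepted by: affine, unrestricted
variable uses: n ×1, a ×0, b ×0, c (λ-bound) ×1, e (λ-bound) ×1, d (λ-bound) ×1, n1 (λ-bound) ×1, a1 (λ-bound) ×1
left-to-right use order: c, n, e, d, n1, a1
typing: the term checks, with type T3
ordered: ✗ — unused: a, b — weakening required
linear: ✗ — unused: a, b — weakening required
affine: ✓ — no duplicate uses among n, a, b, c, e, d, n1, a1
relevant: ✗ — unused: a, b — weakening required
unrestricted: ✓ — simply typable at T3; W, C, E all held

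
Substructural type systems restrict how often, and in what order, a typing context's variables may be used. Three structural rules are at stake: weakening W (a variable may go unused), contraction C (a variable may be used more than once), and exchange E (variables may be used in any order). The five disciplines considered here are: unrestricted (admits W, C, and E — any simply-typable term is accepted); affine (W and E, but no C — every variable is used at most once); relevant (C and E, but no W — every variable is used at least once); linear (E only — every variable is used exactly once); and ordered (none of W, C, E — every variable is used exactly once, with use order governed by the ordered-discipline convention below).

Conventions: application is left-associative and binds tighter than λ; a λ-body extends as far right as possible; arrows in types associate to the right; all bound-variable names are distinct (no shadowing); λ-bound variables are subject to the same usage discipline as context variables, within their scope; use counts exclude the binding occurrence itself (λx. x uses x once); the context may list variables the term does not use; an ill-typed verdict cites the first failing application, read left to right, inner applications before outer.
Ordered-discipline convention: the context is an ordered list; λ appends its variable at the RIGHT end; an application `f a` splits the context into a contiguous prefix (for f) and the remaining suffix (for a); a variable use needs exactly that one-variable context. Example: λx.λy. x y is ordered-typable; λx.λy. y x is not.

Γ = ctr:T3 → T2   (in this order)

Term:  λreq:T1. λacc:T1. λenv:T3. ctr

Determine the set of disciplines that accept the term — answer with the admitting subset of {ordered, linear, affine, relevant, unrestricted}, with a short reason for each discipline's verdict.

accepted by: affine, unrestricted
use counts: ctr: 1×; req (bound): 0×; acc (bound): 0×; env (bound): 0×
left-to-right use order: ctr
typing: well-typed at T1 → T1 → T3 → T3 → T2
ordered ✗ (req, acc, env left unused)
linear ✗ (req, acc, env left unused)
affine ✓ (none of ctr, req, acc, env used more than once)
relevant ✗ (req, acc, env left unused)
unrestricted ✓ (simply typable at T1 → T1 → T3 → T3 → T2; W, C, E all held)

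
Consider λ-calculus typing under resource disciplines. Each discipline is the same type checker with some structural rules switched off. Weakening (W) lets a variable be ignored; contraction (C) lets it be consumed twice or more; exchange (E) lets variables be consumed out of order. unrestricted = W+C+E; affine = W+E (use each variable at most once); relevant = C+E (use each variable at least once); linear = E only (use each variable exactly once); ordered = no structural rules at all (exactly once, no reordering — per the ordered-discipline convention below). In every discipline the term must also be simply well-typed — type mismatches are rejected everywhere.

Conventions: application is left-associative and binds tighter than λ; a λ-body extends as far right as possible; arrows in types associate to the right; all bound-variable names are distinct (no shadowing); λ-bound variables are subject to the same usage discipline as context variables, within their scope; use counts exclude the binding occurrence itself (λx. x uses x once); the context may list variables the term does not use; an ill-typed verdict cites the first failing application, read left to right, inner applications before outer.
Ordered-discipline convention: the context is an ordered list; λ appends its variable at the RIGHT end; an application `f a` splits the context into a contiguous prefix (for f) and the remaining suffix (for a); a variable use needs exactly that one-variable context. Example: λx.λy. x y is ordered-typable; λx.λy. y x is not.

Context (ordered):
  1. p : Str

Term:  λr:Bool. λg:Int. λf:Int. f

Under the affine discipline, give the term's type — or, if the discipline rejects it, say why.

term : Bool → Int → Int → Int
use counts: p: 0×; r [bound]: 0×; g [bound]: 0×; f [bound]: 1×
use order (left to right): f
typing: well-typed at Bool → Int → Int → Int
all disciplines: ordered ✗ | linear ✗ | affine ✓ | relevant ✗ | unrestricted ✓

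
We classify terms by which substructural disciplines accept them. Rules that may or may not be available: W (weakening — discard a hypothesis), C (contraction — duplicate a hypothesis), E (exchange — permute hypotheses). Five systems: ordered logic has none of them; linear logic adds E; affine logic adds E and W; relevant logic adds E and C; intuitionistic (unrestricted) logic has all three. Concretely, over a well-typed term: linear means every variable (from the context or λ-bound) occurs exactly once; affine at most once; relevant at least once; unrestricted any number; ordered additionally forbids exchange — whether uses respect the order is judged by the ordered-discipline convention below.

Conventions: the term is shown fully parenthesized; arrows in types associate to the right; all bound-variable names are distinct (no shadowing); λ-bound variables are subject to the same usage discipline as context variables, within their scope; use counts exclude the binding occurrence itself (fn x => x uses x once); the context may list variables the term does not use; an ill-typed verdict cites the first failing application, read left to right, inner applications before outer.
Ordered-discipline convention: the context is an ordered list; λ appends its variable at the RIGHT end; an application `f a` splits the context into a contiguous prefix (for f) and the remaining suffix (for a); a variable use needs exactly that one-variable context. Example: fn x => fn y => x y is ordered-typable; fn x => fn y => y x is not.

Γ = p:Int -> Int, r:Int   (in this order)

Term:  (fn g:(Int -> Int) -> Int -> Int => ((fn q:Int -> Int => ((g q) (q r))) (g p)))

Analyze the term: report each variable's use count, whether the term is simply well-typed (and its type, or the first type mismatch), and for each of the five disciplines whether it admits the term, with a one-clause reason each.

counts: p=1, r=1, g (λ-bound)=2, q (λ-bound)=2
use order (left to right): g, q, q, r, g, p
typing: well-typed — term : ((Int -> Int) -> Int -> Int) -> Int
ordered: ✗ — needs contraction — g ×2, q ×2
linear: ✗ — needs contraction — g ×2, q ×2
affine: ✗ — needs contraction — g ×2, q ×2
relevant: ✓ — p, r, g, q: all used, weakening unneeded
unrestricted: ✓ — typability at ((Int -> Int) -> Int -> Int) -> Int is all that's needed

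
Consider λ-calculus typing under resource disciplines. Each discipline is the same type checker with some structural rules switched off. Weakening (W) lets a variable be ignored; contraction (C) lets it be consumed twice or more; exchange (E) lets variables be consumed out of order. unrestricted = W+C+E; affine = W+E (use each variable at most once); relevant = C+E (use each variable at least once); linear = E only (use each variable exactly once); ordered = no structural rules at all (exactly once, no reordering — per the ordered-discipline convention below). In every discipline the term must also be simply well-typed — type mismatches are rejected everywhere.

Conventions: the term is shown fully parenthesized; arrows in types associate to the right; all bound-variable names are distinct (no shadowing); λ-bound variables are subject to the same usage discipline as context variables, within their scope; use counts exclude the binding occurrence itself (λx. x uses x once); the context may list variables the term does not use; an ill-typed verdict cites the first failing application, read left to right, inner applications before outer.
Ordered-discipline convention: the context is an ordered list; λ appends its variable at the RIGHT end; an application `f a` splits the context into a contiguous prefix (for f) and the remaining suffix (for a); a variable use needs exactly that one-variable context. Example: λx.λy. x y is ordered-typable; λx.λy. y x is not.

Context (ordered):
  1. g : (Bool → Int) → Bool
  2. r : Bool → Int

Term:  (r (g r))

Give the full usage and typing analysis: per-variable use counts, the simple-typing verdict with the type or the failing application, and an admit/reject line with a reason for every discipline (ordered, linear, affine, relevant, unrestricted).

use counts: g=1; r=2
order of uses: r, g, r
typing: the term checks, with type Int
ordered ✗ (repeated use of r ×2)
linear ✗ (repeated use of r ×2)
affine ✗ (repeated use of r ×2)
relevant ✓ (every one of g, r appears)
unrestricted ✓ (well-typed at Int; no restrictions here)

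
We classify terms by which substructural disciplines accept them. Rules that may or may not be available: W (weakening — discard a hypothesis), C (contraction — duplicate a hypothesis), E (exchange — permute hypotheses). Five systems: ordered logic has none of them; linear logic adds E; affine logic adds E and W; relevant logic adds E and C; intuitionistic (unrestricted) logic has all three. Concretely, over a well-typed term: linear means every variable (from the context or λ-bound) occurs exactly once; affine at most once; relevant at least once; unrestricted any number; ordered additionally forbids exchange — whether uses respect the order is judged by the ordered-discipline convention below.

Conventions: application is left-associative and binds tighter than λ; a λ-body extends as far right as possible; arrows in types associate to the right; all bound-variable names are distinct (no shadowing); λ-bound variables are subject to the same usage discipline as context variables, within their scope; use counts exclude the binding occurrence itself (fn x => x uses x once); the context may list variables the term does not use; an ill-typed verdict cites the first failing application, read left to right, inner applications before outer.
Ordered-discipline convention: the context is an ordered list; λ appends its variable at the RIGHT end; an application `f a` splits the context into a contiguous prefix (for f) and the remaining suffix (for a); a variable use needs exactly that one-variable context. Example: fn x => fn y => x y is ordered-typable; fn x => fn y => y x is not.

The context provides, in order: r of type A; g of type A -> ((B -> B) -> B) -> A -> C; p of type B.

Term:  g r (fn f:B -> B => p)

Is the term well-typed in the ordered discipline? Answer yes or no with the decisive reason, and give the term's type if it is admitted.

no — unused: f — weakening required
usage: r: 1, g: 1, p: 1, f (λ-bound): 0
uses in reading order: g, r, p
typing: well-typed at A -> C
per-discipline verdicts: ordered ✗, linear ✗, affine ✓, relevant ✗, unrestricted ✓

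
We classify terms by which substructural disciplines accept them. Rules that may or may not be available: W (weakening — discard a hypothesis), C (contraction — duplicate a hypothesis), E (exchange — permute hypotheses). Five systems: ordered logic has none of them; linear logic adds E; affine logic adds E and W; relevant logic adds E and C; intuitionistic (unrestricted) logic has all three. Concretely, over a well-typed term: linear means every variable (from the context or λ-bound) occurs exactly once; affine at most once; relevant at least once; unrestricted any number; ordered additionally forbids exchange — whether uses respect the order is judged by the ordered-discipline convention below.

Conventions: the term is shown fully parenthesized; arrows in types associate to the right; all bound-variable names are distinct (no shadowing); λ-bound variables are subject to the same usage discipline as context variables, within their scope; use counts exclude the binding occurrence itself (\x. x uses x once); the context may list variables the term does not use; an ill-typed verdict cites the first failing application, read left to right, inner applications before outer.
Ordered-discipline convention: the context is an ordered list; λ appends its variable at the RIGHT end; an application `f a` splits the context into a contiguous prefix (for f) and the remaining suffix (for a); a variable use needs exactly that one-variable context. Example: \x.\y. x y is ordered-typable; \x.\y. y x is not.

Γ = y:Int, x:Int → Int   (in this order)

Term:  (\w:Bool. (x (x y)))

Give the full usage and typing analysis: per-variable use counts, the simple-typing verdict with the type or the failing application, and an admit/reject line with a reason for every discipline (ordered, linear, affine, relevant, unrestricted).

counts: y: 1; x: 2; w (bound): 0
use order (left to right): x, x, y
typing: well-typed at Bool → Int
ordered ✗ (uses contraction: x ×2; needs weakening: w unused)
linear ✗ (uses contraction: x ×2; needs weakening: w unused)
affine ✗ (uses contraction: x ×2)
relevant ✗ (needs weakening: w unused)
unrestricted ✓ (type-checks (Bool → Int) and nothing is barred)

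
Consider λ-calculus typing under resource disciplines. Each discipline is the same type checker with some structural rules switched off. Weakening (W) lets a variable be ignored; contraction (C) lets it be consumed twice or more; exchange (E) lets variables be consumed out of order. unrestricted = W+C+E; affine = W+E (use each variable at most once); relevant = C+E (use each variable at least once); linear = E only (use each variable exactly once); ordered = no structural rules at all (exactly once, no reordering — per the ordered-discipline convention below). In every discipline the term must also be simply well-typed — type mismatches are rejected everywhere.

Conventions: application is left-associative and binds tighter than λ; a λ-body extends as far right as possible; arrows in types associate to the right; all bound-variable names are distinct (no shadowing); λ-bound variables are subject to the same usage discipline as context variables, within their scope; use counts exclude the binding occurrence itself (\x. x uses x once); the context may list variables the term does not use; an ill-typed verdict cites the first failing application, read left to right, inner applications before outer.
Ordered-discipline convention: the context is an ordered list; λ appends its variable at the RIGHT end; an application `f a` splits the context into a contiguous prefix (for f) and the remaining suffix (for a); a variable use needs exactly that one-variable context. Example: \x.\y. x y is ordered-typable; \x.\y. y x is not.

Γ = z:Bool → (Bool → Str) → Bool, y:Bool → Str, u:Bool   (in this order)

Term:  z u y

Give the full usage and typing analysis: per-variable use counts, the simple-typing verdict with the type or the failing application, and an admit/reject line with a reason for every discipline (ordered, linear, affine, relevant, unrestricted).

usage: z=1, y=1, u=1
uses in reading order: z, u, y
typing: well-typed at Bool
ordered: ✗, no ordered split (uses run z, u, y)
linear: ✓, single use per variable (z, y, u)
affine: ✓, z, y, u: no repeats, contraction unneeded
relevant: ✓, at least one use each (z, y, u)
unrestricted: ✓, simply typable at Bool; W, C, E all held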